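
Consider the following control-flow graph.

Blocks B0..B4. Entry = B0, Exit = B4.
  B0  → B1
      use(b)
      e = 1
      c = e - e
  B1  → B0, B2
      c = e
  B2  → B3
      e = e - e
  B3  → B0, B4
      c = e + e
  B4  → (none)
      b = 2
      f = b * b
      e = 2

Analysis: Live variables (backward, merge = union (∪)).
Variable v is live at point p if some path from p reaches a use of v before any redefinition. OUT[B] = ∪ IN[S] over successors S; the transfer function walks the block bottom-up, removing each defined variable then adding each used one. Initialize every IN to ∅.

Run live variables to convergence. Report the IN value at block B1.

Answer: {b, e}

Working:
Fixpoint table:
  B0:  IN={b}  OUT={b, e}
  B1:  IN={b, e}  OUT={b, e}
  B2:  IN={b, e}  OUT={b, e}
  B3:  IN={b, e}  OUT={b}
  B4:  IN={}  OUT={}

Merge at B1: OUT[B1] = IN[B0] ⊔ IN[B2] = {b, e}
Applying B1's transfer function to that OUT value gives IN[B1] (row B1 above).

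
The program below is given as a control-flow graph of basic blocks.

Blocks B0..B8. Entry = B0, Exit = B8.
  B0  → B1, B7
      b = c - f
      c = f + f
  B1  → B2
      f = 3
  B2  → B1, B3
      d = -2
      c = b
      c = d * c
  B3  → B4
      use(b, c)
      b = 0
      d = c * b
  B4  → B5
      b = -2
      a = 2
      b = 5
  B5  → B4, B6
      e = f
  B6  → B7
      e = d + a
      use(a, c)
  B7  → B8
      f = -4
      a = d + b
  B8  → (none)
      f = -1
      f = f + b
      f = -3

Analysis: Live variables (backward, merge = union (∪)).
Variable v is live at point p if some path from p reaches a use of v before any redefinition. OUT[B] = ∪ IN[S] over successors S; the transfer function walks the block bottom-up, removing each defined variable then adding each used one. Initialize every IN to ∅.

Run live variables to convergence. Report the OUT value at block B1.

Converged values:
  B0: | IN={c, d, f} | OUT={b, d}
  B1: | IN={b} | OUT={b, f}
  B2: | IN={b, f} | OUT={b, c, f}
  B3: | IN={b, c, f} | OUT={c, d, f}
  B4: | IN={c, d, f} | OUT={a, b, c, d, f}
  B5: | IN={a, b, c, d, f} | OUT={a, b, c, d, f}
  B6: | IN={a, b, c, d} | OUT={b, d}
  B7: | IN={b, d} | OUT={b}
  B8: | IN={b} | OUT={}

Merge at B1: OUT[B1] = IN[B2] = {b, f}

Answer: {b, f}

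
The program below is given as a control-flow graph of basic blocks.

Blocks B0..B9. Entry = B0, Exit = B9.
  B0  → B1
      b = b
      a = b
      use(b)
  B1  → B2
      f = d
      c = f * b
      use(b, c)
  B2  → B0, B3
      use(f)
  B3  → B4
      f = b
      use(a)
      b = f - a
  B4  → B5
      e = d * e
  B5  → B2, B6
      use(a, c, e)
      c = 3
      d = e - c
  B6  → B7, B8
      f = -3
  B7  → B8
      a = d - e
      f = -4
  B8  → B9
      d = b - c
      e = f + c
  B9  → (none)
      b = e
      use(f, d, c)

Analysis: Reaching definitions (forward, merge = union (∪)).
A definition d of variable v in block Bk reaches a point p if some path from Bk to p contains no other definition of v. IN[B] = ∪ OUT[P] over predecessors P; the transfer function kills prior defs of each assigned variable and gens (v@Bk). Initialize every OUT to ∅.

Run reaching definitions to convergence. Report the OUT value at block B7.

Answer: {a@B7, b@B3, c@B5, d@B5, e@B4, f@B7}

Derivation:
Per-block solution:
  B0: | IN={a@B0, b@B0, b@B3, c@B1, c@B5, d@B5, e@B4, f@B1, f@B3} | OUT={a@B0, b@B0, c@B1, c@B5, d@B5, e@B4, f@B1, f@B3}
  B1: | IN={a@B0, b@B0, c@B1, c@B5, d@B5, e@B4, f@B1, f@B3} | OUT={a@B0, b@B0, c@B1, d@B5, e@B4, f@B1}
  B2: | IN={a@B0, b@B0, b@B3, c@B1, c@B5, d@B5, e@B4, f@B1, f@B3} | OUT={a@B0, b@B0, b@B3, c@B1, c@B5, d@B5, e@B4, f@B1, f@B3}
  B3: | IN={a@B0, b@B0, b@B3, c@B1, c@B5, d@B5, e@B4, f@B1, f@B3} | OUT={a@B0, b@B3, c@B1, c@B5, d@B5, e@B4, f@B3}
  B4: | IN={a@B0, b@B3, c@B1, c@B5, d@B5, e@B4, f@B3} | OUT={a@B0, b@B3, c@B1, c@B5, d@B5, e@B4, f@B3}
  B5: | IN={a@B0, b@B3, c@B1, c@B5, d@B5, e@B4, f@B3} | OUT={a@B0, b@B3, c@B5, d@B5, e@B4, f@B3}
  B6: | IN={a@B0, b@B3, c@B5, d@B5, e@B4, f@B3} | OUT={a@B0, b@B3, c@B5, d@B5, e@B4, f@B6}
  B7: | IN={a@B0, b@B3, c@B5, d@B5, e@B4, f@B6} | OUT={a@B7, b@B3, c@B5, d@B5, e@B4, f@B7}
  B8: | IN={a@B0, a@B7, b@B3, c@B5, d@B5, e@B4, f@B6, f@B7} | OUT={a@B0, a@B7, b@B3, c@B5, d@B8, e@B8, f@B6, f@B7}
  B9: | IN={a@B0, a@B7, b@B3, c@B5, d@B8, e@B8, f@B6, f@B7} | OUT={a@B0, a@B7, b@B9, c@B5, d@B8, e@B8, f@B6, f@B7}

Merge at B7: IN[B7] = OUT[B6] = {a@B0, b@B3, c@B5, d@B5, e@B4, f@B6}
Applying B7's transfer function to that IN value gives OUT[B7] (row B7 above).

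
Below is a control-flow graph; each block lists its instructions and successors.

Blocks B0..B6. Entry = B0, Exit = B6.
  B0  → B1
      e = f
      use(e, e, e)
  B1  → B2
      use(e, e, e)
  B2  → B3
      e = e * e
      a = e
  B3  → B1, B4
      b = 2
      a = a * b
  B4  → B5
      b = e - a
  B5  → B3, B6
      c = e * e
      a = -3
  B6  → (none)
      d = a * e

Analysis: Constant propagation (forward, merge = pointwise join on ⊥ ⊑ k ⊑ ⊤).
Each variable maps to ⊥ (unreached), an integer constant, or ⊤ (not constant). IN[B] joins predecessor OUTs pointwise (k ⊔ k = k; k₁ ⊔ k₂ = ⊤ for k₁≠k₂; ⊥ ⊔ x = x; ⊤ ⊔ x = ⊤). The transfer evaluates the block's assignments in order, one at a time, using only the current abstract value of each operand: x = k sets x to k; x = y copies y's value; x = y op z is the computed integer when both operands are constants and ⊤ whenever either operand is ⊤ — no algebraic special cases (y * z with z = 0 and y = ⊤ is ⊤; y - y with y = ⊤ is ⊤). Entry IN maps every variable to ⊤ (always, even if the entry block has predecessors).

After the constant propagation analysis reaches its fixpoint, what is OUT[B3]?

Answer: {a: ⊤, b: 2, c: ⊤, d: ⊤, e: ⊤, f: ⊤}

Working:
Converged values:
  B0:   IN=(all ⊤)   OUT=(all ⊤)
  B1:   IN=(all ⊤)   OUT=(all ⊤)
  B2:   IN=(all ⊤)   OUT=(all ⊤)
  B3:   IN=(all ⊤)   OUT={b:2; rest ⊤}
  B4:   IN={b:2; rest ⊤}   OUT=(all ⊤)
  B5:   IN=(all ⊤)   OUT={a:-3; rest ⊤}
  B6:   IN={a:-3; rest ⊤}   OUT={a:-3; rest ⊤}

Merge at B3: IN[B3] = OUT[B2] ⊔ OUT[B5] = {a: ⊤, b: ⊤, c: ⊤, d: ⊤, e: ⊤, f: ⊤}
Applying B3's transfer function to that IN value gives OUT[B3] (row B3 above).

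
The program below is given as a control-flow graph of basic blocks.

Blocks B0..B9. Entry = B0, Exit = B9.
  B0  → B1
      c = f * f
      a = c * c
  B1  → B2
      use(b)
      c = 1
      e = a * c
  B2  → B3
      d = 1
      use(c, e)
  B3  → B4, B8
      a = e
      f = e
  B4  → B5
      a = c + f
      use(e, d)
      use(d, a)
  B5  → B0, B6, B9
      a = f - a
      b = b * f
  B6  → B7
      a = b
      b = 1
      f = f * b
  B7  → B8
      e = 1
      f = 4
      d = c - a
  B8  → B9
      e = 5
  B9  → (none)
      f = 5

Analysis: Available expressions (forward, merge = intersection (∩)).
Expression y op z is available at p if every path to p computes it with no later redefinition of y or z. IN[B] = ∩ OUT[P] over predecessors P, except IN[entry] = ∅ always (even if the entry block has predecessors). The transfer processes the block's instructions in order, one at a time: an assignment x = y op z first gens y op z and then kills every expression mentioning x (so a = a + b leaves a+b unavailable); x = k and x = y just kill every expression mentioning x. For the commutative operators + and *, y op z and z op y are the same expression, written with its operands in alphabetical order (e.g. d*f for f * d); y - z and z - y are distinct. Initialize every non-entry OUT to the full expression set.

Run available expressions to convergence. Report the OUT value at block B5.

Fixpoint table:
  B0:   IN={}   OUT={c*c, f*f}
  B1:   IN={c*c, f*f}   OUT={a*c, f*f}
  B2:   IN={a*c, f*f}   OUT={a*c, f*f}
  B3:   IN={a*c, f*f}   OUT={}
  B4:   IN={}   OUT={c+f}
  B5:   IN={c+f}   OUT={c+f}
  B6:   IN={c+f}   OUT={}
  B7:   IN={}   OUT={c-a}
  B8:   IN={}   OUT={}
  B9:   IN={}   OUT={}

Merge at B5: IN[B5] = OUT[B4] = {c+f}
Applying B5's transfer function to that IN value gives OUT[B5] (row B5 above).

Answer: {c+f}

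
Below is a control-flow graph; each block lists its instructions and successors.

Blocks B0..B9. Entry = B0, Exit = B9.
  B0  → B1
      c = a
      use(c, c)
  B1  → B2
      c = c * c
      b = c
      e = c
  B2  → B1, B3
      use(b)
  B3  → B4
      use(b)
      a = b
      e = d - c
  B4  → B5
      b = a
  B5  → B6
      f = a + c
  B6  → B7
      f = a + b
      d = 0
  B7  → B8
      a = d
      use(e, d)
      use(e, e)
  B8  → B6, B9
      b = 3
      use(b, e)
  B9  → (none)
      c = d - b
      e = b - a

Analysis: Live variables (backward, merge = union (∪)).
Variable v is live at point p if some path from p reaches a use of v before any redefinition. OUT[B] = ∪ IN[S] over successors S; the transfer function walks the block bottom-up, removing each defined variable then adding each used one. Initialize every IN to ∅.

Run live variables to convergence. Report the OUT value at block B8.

Fixpoint table:
  B0:   IN={a, d}   OUT={c, d}
  B1:   IN={c, d}   OUT={b, c, d}
  B2:   IN={b, c, d}   OUT={b, c, d}
  B3:   IN={b, c, d}   OUT={a, c, e}
  B4:   IN={a, c, e}   OUT={a, b, c, e}
  B5:   IN={a, b, c, e}   OUT={a, b, e}
  B6:   IN={a, b, e}   OUT={d, e}
  B7:   IN={d, e}   OUT={a, d, e}
  B8:   IN={a, d, e}   OUT={a, b, d, e}
  B9:   IN={a, b, d}   OUT={}

Merge at B8: OUT[B8] = IN[B6] ⊔ IN[B9] = {a, b, d, e}

Answer: {a, b, d, e}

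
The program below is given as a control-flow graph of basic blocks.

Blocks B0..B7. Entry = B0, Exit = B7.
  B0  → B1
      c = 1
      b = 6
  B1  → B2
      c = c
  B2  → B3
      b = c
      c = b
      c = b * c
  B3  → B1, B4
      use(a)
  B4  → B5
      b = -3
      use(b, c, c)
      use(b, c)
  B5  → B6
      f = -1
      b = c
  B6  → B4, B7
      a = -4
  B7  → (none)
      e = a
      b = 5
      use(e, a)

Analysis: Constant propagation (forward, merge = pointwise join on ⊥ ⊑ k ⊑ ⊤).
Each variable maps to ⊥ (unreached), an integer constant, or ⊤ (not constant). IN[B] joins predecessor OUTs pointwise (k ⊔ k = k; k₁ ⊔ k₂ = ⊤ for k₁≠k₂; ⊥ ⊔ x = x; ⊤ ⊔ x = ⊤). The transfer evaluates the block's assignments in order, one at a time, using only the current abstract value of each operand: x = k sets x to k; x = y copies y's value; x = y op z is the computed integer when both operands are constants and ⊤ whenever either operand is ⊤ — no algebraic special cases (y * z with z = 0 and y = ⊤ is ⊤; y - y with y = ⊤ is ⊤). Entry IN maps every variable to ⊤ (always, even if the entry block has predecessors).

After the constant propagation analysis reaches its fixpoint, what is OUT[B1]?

Per-block solution:
  B0:   IN=(all ⊤)   OUT={b:6, c:1; rest ⊤}
  B1:   IN={c:1; rest ⊤}   OUT={c:1; rest ⊤}
  B2:   IN={c:1; rest ⊤}   OUT={b:1, c:1; rest ⊤}
  B3:   IN={b:1, c:1; rest ⊤}   OUT={b:1, c:1; rest ⊤}
  B4:   IN={b:1, c:1; rest ⊤}   OUT={b:-3, c:1; rest ⊤}
  B5:   IN={b:-3, c:1; rest ⊤}   OUT={b:1, c:1, f:-1; rest ⊤}
  B6:   IN={b:1, c:1, f:-1; rest ⊤}   OUT={a:-4, b:1, c:1, f:-1; rest ⊤}
  B7:   IN={a:-4, b:1, c:1, f:-1; rest ⊤}   OUT={a:-4, b:5, c:1, e:-4, f:-1; rest ⊤}

Merge at B1: IN[B1] = OUT[B0] ⊔ OUT[B3] = {a: ⊤, b: ⊤, c: 1, d: ⊤, e: ⊤, f: ⊤}
Applying B1's transfer function to that IN value gives OUT[B1] (row B1 above).

Answer: {a: ⊤, b: ⊤, c: 1, d: ⊤, e: ⊤, f: ⊤}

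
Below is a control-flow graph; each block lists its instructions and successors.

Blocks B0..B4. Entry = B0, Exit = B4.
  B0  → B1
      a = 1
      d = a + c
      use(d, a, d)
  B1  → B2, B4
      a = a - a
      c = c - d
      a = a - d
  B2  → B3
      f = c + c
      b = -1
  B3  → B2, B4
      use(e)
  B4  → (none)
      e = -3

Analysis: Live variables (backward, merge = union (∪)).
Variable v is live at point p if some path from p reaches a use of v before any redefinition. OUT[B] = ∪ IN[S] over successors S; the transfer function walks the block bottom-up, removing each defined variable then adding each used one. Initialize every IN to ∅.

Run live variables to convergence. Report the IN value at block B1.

Answer: {a, c, d, e}

Derivation:
Per-block solution:
  B0:   IN={c, e}   OUT={a, c, d, e}
  B1:   IN={a, c, d, e}   OUT={c, e}
  B2:   IN={c, e}   OUT={c, e}
  B3:   IN={c, e}   OUT={c, e}
  B4:   IN={}   OUT={}

Merge at B1: OUT[B1] = IN[B2] ⊔ IN[B4] = {c, e}
Applying B1's transfer function to that OUT value gives IN[B1] (row B1 above).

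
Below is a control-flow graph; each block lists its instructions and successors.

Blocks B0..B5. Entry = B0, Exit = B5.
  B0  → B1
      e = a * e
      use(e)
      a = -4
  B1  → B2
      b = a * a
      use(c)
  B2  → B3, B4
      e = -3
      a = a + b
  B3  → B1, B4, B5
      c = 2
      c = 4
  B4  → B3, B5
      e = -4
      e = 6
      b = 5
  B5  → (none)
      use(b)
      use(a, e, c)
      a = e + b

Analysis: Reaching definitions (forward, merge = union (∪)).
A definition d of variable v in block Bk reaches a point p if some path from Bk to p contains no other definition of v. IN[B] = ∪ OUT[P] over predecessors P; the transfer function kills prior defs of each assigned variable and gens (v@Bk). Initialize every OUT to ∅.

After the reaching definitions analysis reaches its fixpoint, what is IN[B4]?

Answer: {a@B2, b@B1, b@B4, c@B3, e@B2, e@B4}

Working:
Per-block solution:
  B0:  IN={}  OUT={a@B0, e@B0}
  B1:  IN={a@B0, a@B2, b@B1, b@B4, c@B3, e@B0, e@B2, e@B4}  OUT={a@B0, a@B2, b@B1, c@B3, e@B0, e@B2, e@B4}
  B2:  IN={a@B0, a@B2, b@B1, c@B3, e@B0, e@B2, e@B4}  OUT={a@B2, b@B1, c@B3, e@B2}
  B3:  IN={a@B2, b@B1, b@B4, c@B3, e@B2, e@B4}  OUT={a@B2, b@B1, b@B4, c@B3, e@B2, e@B4}
  B4:  IN={a@B2, b@B1, b@B4, c@B3, e@B2, e@B4}  OUT={a@B2, b@B4, c@B3, e@B4}
  B5:  IN={a@B2, b@B1, b@B4, c@B3, e@B2, e@B4}  OUT={a@B5, b@B1, b@B4, c@B3, e@B2, e@B4}

Merge at B4: IN[B4] = OUT[B2] ⊔ OUT[B3] = {a@B2, b@B1, b@B4, c@B3, e@B2, e@B4}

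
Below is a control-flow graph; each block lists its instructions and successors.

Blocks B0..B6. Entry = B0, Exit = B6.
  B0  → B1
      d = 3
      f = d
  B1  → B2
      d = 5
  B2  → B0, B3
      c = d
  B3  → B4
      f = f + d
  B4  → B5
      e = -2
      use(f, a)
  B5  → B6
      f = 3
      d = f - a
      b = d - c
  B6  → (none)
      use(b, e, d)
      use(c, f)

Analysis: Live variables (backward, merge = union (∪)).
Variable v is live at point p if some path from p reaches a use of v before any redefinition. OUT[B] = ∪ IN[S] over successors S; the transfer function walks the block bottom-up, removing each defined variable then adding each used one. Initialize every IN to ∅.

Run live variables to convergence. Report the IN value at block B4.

Per-block solution:
  B0:  IN={a}  OUT={a, f}
  B1:  IN={a, f}  OUT={a, d, f}
  B2:  IN={a, d, f}  OUT={a, c, d, f}
  B3:  IN={a, c, d, f}  OUT={a, c, f}
  B4:  IN={a, c, f}  OUT={a, c, e}
  B5:  IN={a, c, e}  OUT={b, c, d, e, f}
  B6:  IN={b, c, d, e, f}  OUT={}

Merge at B4: OUT[B4] = IN[B5] = {a, c, e}
Applying B4's transfer function to that OUT value gives IN[B4] (row B4 above).

Answer: {a, c, f}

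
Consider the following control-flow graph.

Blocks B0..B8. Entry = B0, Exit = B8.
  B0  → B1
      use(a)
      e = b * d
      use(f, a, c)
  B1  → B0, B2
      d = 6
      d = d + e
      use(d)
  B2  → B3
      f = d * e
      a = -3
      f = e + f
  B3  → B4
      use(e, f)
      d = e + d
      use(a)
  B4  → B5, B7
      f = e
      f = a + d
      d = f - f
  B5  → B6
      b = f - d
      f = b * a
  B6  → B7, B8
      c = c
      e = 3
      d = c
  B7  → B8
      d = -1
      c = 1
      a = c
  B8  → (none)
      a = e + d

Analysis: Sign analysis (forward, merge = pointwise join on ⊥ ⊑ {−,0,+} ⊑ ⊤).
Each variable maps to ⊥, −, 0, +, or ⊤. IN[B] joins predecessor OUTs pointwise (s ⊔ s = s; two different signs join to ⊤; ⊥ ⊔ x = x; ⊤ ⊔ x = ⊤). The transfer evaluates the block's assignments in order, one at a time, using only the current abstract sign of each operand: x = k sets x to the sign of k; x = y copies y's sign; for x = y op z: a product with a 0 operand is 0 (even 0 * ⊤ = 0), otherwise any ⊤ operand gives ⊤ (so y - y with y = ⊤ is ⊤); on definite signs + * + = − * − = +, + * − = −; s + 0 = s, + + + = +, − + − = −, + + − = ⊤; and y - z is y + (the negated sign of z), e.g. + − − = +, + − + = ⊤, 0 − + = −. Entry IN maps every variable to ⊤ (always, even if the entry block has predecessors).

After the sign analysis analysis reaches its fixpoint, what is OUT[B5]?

Answer: {a: -, b: ⊤, c: ⊤, d: ⊤, e: ⊤, f: ⊤}

Trace:
Fixpoint table:
  B0: | IN=(all ⊤) | OUT=(all ⊤)
  B1: | IN=(all ⊤) | OUT=(all ⊤)
  B2: | IN=(all ⊤) | OUT={a:-; rest ⊤}
  B3: | IN={a:-; rest ⊤} | OUT={a:-; rest ⊤}
  B4: | IN={a:-; rest ⊤} | OUT={a:-; rest ⊤}
  B5: | IN={a:-; rest ⊤} | OUT={a:-; rest ⊤}
  B6: | IN={a:-; rest ⊤} | OUT={a:-, e:+; rest ⊤}
  B7: | IN={a:-; rest ⊤} | OUT={a:+, c:+, d:-; rest ⊤}
  B8: | IN=(all ⊤) | OUT=(all ⊤)

Merge at B5: IN[B5] = OUT[B4] = {a: -, b: ⊤, c: ⊤, d: ⊤, e: ⊤, f: ⊤}
Applying B5's transfer function to that IN value gives OUT[B5] (row B5 above).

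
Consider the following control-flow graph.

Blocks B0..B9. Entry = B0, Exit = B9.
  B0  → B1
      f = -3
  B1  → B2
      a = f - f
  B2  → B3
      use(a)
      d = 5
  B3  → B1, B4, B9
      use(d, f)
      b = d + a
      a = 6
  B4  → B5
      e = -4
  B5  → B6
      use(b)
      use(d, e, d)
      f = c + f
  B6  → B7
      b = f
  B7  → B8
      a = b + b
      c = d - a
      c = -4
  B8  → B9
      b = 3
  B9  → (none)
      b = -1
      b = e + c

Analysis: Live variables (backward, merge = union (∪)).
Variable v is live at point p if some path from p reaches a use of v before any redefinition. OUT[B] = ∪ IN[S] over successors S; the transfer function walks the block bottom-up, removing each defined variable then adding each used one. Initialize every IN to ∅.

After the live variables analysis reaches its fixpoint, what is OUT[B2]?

Converged values:
  B0:   IN={c, e}   OUT={c, e, f}
  B1:   IN={c, e, f}   OUT={a, c, e, f}
  B2:   IN={a, c, e, f}   OUT={a, c, d, e, f}
  B3:   IN={a, c, d, e, f}   OUT={b, c, d, e, f}
  B4:   IN={b, c, d, f}   OUT={b, c, d, e, f}
  B5:   IN={b, c, d, e, f}   OUT={d, e, f}
  B6:   IN={d, e, f}   OUT={b, d, e}
  B7:   IN={b, d, e}   OUT={c, e}
  B8:   IN={c, e}   OUT={c, e}
  B9:   IN={c, e}   OUT={}

Merge at B2: OUT[B2] = IN[B3] = {a, c, d, e, f}

Answer: {a, c, d, e, f}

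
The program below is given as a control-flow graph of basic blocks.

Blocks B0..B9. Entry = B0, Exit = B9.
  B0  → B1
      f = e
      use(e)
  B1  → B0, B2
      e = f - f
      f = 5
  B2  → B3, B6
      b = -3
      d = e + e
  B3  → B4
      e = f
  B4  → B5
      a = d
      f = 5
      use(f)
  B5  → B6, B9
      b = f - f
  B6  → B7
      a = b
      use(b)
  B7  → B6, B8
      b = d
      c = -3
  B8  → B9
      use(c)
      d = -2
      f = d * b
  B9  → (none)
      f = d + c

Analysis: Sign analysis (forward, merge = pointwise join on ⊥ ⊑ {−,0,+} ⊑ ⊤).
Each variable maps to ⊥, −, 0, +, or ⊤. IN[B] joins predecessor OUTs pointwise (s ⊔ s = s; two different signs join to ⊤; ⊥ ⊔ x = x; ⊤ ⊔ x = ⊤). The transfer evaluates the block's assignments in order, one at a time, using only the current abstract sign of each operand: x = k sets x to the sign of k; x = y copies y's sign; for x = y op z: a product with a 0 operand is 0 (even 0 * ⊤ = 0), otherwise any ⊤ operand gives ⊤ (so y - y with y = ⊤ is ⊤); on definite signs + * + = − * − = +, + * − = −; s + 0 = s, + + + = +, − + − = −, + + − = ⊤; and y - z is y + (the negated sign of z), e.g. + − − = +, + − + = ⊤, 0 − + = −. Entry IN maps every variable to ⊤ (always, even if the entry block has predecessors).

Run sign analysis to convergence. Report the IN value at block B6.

Answer: {a: ⊤, b: ⊤, c: ⊤, d: ⊤, e: ⊤, f: +}

Working:
Fixpoint table:
  B0:  IN=(all ⊤)  OUT=(all ⊤)
  B1:  IN=(all ⊤)  OUT={f:+; rest ⊤}
  B2:  IN={f:+; rest ⊤}  OUT={b:-, f:+; rest ⊤}
  B3:  IN={b:-, f:+; rest ⊤}  OUT={b:-, e:+, f:+; rest ⊤}
  B4:  IN={b:-, e:+, f:+; rest ⊤}  OUT={b:-, e:+, f:+; rest ⊤}
  B5:  IN={b:-, e:+, f:+; rest ⊤}  OUT={e:+, f:+; rest ⊤}
  B6:  IN={f:+; rest ⊤}  OUT={f:+; rest ⊤}
  B7:  IN={f:+; rest ⊤}  OUT={c:-, f:+; rest ⊤}
  B8:  IN={c:-, f:+; rest ⊤}  OUT={c:-, d:-; rest ⊤}
  B9:  IN=(all ⊤)  OUT=(all ⊤)

Merge at B6: IN[B6] = OUT[B2] ⊔ OUT[B5] ⊔ OUT[B7] = {a: ⊤, b: ⊤, c: ⊤, d: ⊤, e: ⊤, f: +}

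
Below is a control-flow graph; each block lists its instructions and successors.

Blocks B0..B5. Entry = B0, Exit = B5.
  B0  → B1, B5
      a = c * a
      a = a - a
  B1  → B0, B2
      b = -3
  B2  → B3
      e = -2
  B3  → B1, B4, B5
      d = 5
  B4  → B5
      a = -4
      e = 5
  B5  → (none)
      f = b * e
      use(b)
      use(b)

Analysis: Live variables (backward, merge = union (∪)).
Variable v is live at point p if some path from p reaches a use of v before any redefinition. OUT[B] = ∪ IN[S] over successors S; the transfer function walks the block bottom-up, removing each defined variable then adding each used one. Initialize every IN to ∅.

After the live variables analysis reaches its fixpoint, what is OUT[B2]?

Converged values:
  B0: | IN={a, b, c, e} | OUT={a, b, c, e}
  B1: | IN={a, c, e} | OUT={a, b, c, e}
  B2: | IN={a, b, c} | OUT={a, b, c, e}
  B3: | IN={a, b, c, e} | OUT={a, b, c, e}
  B4: | IN={b} | OUT={b, e}
  B5: | IN={b, e} | OUT={}

Merge at B2: OUT[B2] = IN[B3] = {a, b, c, e}

Answer: {a, b, c, e}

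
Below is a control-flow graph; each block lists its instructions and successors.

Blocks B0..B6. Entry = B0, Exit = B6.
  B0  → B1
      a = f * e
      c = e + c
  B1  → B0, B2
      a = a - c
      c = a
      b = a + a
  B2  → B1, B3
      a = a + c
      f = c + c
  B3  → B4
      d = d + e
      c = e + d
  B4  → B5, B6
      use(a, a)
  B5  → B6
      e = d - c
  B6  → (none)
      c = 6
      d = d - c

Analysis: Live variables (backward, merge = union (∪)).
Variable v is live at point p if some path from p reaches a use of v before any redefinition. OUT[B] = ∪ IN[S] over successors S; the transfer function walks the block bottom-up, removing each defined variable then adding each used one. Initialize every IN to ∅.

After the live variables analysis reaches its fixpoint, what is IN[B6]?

Answer: {d}

Trace:
Per-block solution:
  B0: | IN={c, d, e, f} | OUT={a, c, d, e, f}
  B1: | IN={a, c, d, e, f} | OUT={a, c, d, e, f}
  B2: | IN={a, c, d, e} | OUT={a, c, d, e, f}
  B3: | IN={a, d, e} | OUT={a, c, d}
  B4: | IN={a, c, d} | OUT={c, d}
  B5: | IN={c, d} | OUT={d}
  B6: | IN={d} | OUT={}

B6 is the boundary node: OUT[B6] = {}
Applying B6's transfer function to that OUT value gives IN[B6] (row B6 above).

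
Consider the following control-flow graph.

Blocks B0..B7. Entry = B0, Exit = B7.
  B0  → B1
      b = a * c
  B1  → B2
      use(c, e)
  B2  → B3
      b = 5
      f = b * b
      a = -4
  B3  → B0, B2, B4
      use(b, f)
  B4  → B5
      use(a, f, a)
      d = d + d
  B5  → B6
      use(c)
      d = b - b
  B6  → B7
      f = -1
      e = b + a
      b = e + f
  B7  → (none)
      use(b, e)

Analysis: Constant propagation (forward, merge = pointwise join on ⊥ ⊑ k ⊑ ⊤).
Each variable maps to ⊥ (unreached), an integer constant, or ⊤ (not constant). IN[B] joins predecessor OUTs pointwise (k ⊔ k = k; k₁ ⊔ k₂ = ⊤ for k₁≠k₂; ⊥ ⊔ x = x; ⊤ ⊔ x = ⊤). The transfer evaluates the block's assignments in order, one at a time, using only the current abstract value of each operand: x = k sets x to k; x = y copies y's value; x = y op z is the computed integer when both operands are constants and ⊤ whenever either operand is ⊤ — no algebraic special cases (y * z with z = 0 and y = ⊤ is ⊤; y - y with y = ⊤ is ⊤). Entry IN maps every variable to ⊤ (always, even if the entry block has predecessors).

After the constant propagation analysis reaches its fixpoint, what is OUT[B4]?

Answer: {a: -4, b: 5, c: ⊤, d: ⊤, e: ⊤, f: 25}

Derivation:
Fixpoint table:
  B0: | IN=(all ⊤) | OUT=(all ⊤)
  B1: | IN=(all ⊤) | OUT=(all ⊤)
  B2: | IN=(all ⊤) | OUT={a:-4, b:5, f:25; rest ⊤}
  B3: | IN={a:-4, b:5, f:25; rest ⊤} | OUT={a:-4, b:5, f:25; rest ⊤}
  B4: | IN={a:-4, b:5, f:25; rest ⊤} | OUT={a:-4, b:5, f:25; rest ⊤}
  B5: | IN={a:-4, b:5, f:25; rest ⊤} | OUT={a:-4, b:5, d:0, f:25; rest ⊤}
  B6: | IN={a:-4, b:5, d:0, f:25; rest ⊤} | OUT={a:-4, b:0, d:0, e:1, f:-1; rest ⊤}
  B7: | IN={a:-4, b:0, d:0, e:1, f:-1; rest ⊤} | OUT={a:-4, b:0, d:0, e:1, f:-1; rest ⊤}

Merge at B4: IN[B4] = OUT[B3] = {a: -4, b: 5, c: ⊤, d: ⊤, e: ⊤, f: 25}
Applying B4's transfer function to that IN value gives OUT[B4] (row B4 above).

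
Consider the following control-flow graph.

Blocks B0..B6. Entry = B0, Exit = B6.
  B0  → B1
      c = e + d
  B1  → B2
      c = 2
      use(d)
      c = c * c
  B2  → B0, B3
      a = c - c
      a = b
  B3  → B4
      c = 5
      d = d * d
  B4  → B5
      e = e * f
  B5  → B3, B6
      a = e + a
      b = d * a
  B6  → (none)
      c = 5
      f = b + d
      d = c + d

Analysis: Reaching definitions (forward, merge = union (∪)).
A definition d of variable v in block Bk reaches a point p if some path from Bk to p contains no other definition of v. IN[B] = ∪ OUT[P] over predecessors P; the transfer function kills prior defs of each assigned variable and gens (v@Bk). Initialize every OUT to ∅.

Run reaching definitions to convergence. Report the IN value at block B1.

Answer: {a@B2, c@B0}

Trace:
Converged values:
  B0:  IN={a@B2, c@B1}  OUT={a@B2, c@B0}
  B1:  IN={a@B2, c@B0}  OUT={a@B2, c@B1}
  B2:  IN={a@B2, c@B1}  OUT={a@B2, c@B1}
  B3:  IN={a@B2, a@B5, b@B5, c@B1, c@B3, d@B3, e@B4}  OUT={a@B2, a@B5, b@B5, c@B3, d@B3, e@B4}
  B4:  IN={a@B2, a@B5, b@B5, c@B3, d@B3, e@B4}  OUT={a@B2, a@B5, b@B5, c@B3, d@B3, e@B4}
  B5:  IN={a@B2, a@B5, b@B5, c@B3, d@B3, e@B4}  OUT={a@B5, b@B5, c@B3, d@B3, e@B4}
  B6:  IN={a@B5, b@B5, c@B3, d@B3, e@B4}  OUT={a@B5, b@B5, c@B6, d@B6, e@B4, f@B6}

Merge at B1: IN[B1] = OUT[B0] = {a@B2, c@B0}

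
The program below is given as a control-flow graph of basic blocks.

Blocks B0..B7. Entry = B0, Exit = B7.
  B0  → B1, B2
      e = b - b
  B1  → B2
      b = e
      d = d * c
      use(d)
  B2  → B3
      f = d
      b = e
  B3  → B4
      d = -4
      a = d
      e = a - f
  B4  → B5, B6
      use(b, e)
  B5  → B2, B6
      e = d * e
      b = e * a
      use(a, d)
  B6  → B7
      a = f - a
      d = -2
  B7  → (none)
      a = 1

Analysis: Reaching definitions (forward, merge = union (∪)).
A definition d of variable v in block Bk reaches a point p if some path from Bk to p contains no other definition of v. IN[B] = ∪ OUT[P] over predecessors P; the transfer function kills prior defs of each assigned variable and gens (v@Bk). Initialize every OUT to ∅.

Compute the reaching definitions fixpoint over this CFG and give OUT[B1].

Fixpoint table:
  B0:  IN={}  OUT={e@B0}
  B1:  IN={e@B0}  OUT={b@B1, d@B1, e@B0}
  B2:  IN={a@B3, b@B1, b@B5, d@B1, d@B3, e@B0, e@B5, f@B2}  OUT={a@B3, b@B2, d@B1, d@B3, e@B0, e@B5, f@B2}
  B3:  IN={a@B3, b@B2, d@B1, d@B3, e@B0, e@B5, f@B2}  OUT={a@B3, b@B2, d@B3, e@B3, f@B2}
  B4:  IN={a@B3, b@B2, d@B3, e@B3, f@B2}  OUT={a@B3, b@B2, d@B3, e@B3, f@B2}
  B5:  IN={a@B3, b@B2, d@B3, e@B3, f@B2}  OUT={a@B3, b@B5, d@B3, e@B5, f@B2}
  B6:  IN={a@B3, b@B2, b@B5, d@B3, e@B3, e@B5, f@B2}  OUT={a@B6, b@B2, b@B5, d@B6, e@B3, e@B5, f@B2}
  B7:  IN={a@B6, b@B2, b@B5, d@B6, e@B3, e@B5, f@B2}  OUT={a@B7, b@B2, b@B5, d@B6, e@B3, e@B5, f@B2}

Merge at B1: IN[B1] = OUT[B0] = {e@B0}
Applying B1's transfer function to that IN value gives OUT[B1] (row B1 above).

Answer: {b@B1, d@B1, e@B0}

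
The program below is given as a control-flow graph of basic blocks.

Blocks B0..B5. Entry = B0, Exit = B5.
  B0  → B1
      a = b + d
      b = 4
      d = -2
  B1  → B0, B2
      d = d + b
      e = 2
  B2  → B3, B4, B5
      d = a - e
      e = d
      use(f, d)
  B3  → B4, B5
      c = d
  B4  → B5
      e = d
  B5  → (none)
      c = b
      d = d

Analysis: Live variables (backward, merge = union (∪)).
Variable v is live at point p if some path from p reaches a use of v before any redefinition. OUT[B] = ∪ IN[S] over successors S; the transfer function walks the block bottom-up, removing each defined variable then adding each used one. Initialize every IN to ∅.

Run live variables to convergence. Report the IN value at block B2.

Answer: {a, b, e, f}

Working:
Converged values:
  B0: | IN={b, d, f} | OUT={a, b, d, f}
  B1: | IN={a, b, d, f} | OUT={a, b, d, e, f}
  B2: | IN={a, b, e, f} | OUT={b, d}
  B3: | IN={b, d} | OUT={b, d}
  B4: | IN={b, d} | OUT={b, d}
  B5: | IN={b, d} | OUT={}

Merge at B2: OUT[B2] = IN[B3] ⊔ IN[B4] ⊔ IN[B5] = {b, d}
Applying B2's transfer function to that OUT value gives IN[B2] (row B2 above).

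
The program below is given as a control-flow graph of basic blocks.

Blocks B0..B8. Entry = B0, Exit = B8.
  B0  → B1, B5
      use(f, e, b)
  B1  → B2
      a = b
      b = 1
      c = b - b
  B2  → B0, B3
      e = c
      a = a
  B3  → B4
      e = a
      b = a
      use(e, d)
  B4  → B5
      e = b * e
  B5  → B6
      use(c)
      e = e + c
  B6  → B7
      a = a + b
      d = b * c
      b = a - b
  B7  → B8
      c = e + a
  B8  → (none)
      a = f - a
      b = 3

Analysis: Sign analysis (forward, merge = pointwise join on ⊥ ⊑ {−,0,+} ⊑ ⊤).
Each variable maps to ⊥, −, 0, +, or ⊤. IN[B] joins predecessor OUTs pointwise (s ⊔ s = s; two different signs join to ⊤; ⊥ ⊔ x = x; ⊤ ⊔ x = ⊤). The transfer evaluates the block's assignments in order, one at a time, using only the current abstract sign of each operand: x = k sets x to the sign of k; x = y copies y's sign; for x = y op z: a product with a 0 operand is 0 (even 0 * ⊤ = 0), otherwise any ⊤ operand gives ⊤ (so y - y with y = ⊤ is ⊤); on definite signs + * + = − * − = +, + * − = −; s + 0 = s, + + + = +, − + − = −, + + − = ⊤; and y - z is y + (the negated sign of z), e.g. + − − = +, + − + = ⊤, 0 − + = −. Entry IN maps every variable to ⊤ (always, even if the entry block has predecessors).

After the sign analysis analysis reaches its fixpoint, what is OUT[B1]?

Per-block solution:
  B0:  IN=(all ⊤)  OUT=(all ⊤)
  B1:  IN=(all ⊤)  OUT={b:+; rest ⊤}
  B2:  IN={b:+; rest ⊤}  OUT={b:+; rest ⊤}
  B3:  IN={b:+; rest ⊤}  OUT=(all ⊤)
  B4:  IN=(all ⊤)  OUT=(all ⊤)
  B5:  IN=(all ⊤)  OUT=(all ⊤)
  B6:  IN=(all ⊤)  OUT=(all ⊤)
  B7:  IN=(all ⊤)  OUT=(all ⊤)
  B8:  IN=(all ⊤)  OUT={b:+; rest ⊤}

Merge at B1: IN[B1] = OUT[B0] = {a: ⊤, b: ⊤, c: ⊤, d: ⊤, e: ⊤, f: ⊤}
Applying B1's transfer function to that IN value gives OUT[B1] (row B1 above).

Answer: {a: ⊤, b: +, c: ⊤, d: ⊤, e: ⊤, f: ⊤}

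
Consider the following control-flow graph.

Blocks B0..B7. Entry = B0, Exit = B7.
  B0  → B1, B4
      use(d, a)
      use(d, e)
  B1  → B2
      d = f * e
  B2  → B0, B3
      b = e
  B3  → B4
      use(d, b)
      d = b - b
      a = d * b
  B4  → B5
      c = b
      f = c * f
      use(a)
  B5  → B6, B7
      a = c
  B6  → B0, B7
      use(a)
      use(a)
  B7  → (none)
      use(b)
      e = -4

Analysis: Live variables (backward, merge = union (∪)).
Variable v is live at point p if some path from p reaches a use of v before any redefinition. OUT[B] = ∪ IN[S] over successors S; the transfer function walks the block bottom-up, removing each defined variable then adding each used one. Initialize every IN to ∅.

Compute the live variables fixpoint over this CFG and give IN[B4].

Answer: {a, b, d, e, f}

Working:
Fixpoint table:
  B0:   IN={a, b, d, e, f}   OUT={a, b, d, e, f}
  B1:   IN={a, e, f}   OUT={a, d, e, f}
  B2:   IN={a, d, e, f}   OUT={a, b, d, e, f}
  B3:   IN={b, d, e, f}   OUT={a, b, d, e, f}
  B4:   IN={a, b, d, e, f}   OUT={b, c, d, e, f}
  B5:   IN={b, c, d, e, f}   OUT={a, b, d, e, f}
  B6:   IN={a, b, d, e, f}   OUT={a, b, d, e, f}
  B7:   IN={b}   OUT={}

Merge at B4: OUT[B4] = IN[B5] = {b, c, d, e, f}
Applying B4's transfer function to that OUT value gives IN[B4] (row B4 above).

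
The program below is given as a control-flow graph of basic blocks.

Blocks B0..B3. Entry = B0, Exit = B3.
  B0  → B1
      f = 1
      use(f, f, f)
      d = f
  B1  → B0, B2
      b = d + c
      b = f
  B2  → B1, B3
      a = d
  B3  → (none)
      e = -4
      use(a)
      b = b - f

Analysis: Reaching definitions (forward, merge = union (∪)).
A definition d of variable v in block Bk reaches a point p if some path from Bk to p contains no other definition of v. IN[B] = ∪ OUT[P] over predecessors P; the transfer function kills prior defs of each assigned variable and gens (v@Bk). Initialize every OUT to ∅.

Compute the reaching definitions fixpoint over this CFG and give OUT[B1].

Answer: {a@B2, b@B1, d@B0, f@B0}

Derivation:
Converged values:
  B0: | IN={a@B2, b@B1, d@B0, f@B0} | OUT={a@B2, b@B1, d@B0, f@B0}
  B1: | IN={a@B2, b@B1, d@B0, f@B0} | OUT={a@B2, b@B1, d@B0, f@B0}
  B2: | IN={a@B2, b@B1, d@B0, f@B0} | OUT={a@B2, b@B1, d@B0, f@B0}
  B3: | IN={a@B2, b@B1, d@B0, f@B0} | OUT={a@B2, b@B3, d@B0, e@B3, f@B0}

Merge at B1: IN[B1] = OUT[B0] ⊔ OUT[B2] = {a@B2, b@B1, d@B0, f@B0}
Applying B1's transfer function to that IN value gives OUT[B1] (row B1 above).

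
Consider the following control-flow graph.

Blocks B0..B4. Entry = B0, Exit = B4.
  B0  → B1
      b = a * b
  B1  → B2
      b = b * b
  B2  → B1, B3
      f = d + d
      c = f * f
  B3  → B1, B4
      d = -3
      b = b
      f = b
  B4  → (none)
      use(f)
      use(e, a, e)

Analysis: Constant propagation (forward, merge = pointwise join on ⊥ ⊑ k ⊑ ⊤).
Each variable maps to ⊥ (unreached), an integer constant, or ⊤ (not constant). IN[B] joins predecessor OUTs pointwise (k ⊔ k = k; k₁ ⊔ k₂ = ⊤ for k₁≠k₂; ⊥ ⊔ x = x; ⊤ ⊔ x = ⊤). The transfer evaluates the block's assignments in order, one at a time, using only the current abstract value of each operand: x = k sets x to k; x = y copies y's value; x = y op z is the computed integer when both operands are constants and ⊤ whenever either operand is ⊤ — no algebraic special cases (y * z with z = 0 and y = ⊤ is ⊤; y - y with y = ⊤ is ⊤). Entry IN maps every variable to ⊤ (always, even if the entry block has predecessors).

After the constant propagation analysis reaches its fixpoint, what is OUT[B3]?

Converged values:
  B0:  IN=(all ⊤)  OUT=(all ⊤)
  B1:  IN=(all ⊤)  OUT=(all ⊤)
  B2:  IN=(all ⊤)  OUT=(all ⊤)
  B3:  IN=(all ⊤)  OUT={d:-3; rest ⊤}
  B4:  IN={d:-3; rest ⊤}  OUT={d:-3; rest ⊤}

Merge at B3: IN[B3] = OUT[B2] = {a: ⊤, b: ⊤, c: ⊤, d: ⊤, e: ⊤, f: ⊤}
Applying B3's transfer function to that IN value gives OUT[B3] (row B3 above).

Answer: {a: ⊤, b: ⊤, c: ⊤, d: -3, e: ⊤, f: ⊤}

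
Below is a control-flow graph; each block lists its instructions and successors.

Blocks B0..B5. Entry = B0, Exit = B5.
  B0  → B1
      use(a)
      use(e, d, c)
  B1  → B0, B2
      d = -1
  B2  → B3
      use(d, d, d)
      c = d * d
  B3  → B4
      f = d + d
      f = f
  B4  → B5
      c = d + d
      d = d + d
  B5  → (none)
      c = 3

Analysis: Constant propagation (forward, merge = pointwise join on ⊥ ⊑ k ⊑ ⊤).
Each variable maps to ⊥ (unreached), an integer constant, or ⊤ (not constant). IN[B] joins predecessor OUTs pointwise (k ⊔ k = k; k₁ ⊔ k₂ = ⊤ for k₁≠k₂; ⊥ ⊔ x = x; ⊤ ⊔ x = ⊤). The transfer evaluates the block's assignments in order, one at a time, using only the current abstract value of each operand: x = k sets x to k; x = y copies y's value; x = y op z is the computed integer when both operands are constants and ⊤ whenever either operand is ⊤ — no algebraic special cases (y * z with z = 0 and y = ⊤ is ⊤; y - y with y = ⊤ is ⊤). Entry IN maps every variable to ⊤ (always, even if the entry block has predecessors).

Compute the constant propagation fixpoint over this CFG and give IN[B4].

Answer: {a: ⊤, b: ⊤, c: 1, d: -1, e: ⊤, f: -2}

Derivation:
Fixpoint table:
  B0:   IN=(all ⊤)   OUT=(all ⊤)
  B1:   IN=(all ⊤)   OUT={d:-1; rest ⊤}
  B2:   IN={d:-1; rest ⊤}   OUT={c:1, d:-1; rest ⊤}
  B3:   IN={c:1, d:-1; rest ⊤}   OUT={c:1, d:-1, f:-2; rest ⊤}
  B4:   IN={c:1, d:-1, f:-2; rest ⊤}   OUT={c:-2, d:-2, f:-2; rest ⊤}
  B5:   IN={c:-2, d:-2, f:-2; rest ⊤}   OUT={c:3, d:-2, f:-2; rest ⊤}

Merge at B4: IN[B4] = OUT[B3] = {a: ⊤, b: ⊤, c: 1, d: -1, e: ⊤, f: -2}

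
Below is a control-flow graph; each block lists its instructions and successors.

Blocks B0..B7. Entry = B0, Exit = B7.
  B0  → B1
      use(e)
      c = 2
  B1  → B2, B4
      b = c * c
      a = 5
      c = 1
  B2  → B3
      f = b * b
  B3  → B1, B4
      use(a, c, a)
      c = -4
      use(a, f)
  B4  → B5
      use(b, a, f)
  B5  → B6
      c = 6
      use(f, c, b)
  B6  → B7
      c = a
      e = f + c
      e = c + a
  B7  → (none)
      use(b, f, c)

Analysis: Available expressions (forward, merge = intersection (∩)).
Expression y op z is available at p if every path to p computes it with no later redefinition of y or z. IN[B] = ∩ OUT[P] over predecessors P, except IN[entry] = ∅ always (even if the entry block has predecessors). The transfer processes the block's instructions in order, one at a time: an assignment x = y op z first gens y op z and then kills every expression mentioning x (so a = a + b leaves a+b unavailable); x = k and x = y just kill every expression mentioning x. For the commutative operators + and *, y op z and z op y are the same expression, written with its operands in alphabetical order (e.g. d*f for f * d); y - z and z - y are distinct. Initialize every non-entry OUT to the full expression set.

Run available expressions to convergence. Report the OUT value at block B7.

Converged values:
  B0:   IN={}   OUT={}
  B1:   IN={}   OUT={}
  B2:   IN={}   OUT={b*b}
  B3:   IN={b*b}   OUT={b*b}
  B4:   IN={}   OUT={}
  B5:   IN={}   OUT={}
  B6:   IN={}   OUT={a+c, c+f}
  B7:   IN={a+c, c+f}   OUT={a+c, c+f}

Merge at B7: IN[B7] = OUT[B6] = {a+c, c+f}
Applying B7's transfer function to that IN value gives OUT[B7] (row B7 above).

Answer: {a+c, c+f}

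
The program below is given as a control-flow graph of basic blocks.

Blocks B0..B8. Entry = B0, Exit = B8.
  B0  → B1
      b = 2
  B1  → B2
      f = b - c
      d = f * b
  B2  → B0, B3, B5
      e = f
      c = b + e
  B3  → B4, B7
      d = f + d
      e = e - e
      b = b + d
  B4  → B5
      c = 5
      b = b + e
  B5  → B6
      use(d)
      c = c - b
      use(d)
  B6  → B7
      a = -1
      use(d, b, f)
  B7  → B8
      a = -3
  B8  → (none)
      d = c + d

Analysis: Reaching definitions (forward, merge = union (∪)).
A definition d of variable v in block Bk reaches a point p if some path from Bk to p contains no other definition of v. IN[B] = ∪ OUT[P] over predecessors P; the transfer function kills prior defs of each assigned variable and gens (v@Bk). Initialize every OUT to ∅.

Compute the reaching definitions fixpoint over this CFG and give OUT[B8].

Answer: {a@B7, b@B0, b@B3, b@B4, c@B2, c@B5, d@B8, e@B2, e@B3, f@B1}

Working:
Converged values:
  B0:  IN={b@B0, c@B2, d@B1, e@B2, f@B1}  OUT={b@B0, c@B2, d@B1, e@B2, f@B1}
  B1:  IN={b@B0, c@B2, d@B1, e@B2, f@B1}  OUT={b@B0, c@B2, d@B1, e@B2, f@B1}
  B2:  IN={b@B0, c@B2, d@B1, e@B2, f@B1}  OUT={b@B0, c@B2, d@B1, e@B2, f@B1}
  B3:  IN={b@B0, c@B2, d@B1, e@B2, f@B1}  OUT={b@B3, c@B2, d@B3, e@B3, f@B1}
  B4:  IN={b@B3, c@B2, d@B3, e@B3, f@B1}  OUT={b@B4, c@B4, d@B3, e@B3, f@B1}
  B5:  IN={b@B0, b@B4, c@B2, c@B4, d@B1, d@B3, e@B2, e@B3, f@B1}  OUT={b@B0, b@B4, c@B5, d@B1, d@B3, e@B2, e@B3, f@B1}
  B6:  IN={b@B0, b@B4, c@B5, d@B1, d@B3, e@B2, e@B3, f@B1}  OUT={a@B6, b@B0, b@B4, c@B5, d@B1, d@B3, e@B2, e@B3, f@B1}
  B7:  IN={a@B6, b@B0, b@B3, b@B4, c@B2, c@B5, d@B1, d@B3, e@B2, e@B3, f@B1}  OUT={a@B7, b@B0, b@B3, b@B4, c@B2, c@B5, d@B1, d@B3, e@B2, e@B3, f@B1}
  B8:  IN={a@B7, b@B0, b@B3, b@B4, c@B2, c@B5, d@B1, d@B3, e@B2, e@B3, f@B1}  OUT={a@B7, b@B0, b@B3, b@B4, c@B2, c@B5, d@B8, e@B2, e@B3, f@B1}

Merge at B8: IN[B8] = OUT[B7] = {a@B7, b@B0, b@B3, b@B4, c@B2, c@B5, d@B1, d@B3, e@B2, e@B3, f@B1}
Applying B8's transfer function to that IN value gives OUT[B8] (row B8 above).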